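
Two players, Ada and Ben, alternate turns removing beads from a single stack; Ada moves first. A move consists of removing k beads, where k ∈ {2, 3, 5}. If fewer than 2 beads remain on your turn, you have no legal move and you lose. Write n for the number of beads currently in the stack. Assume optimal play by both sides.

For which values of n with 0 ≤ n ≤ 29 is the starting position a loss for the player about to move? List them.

0, 1, 7, 8, 14, 15, 21, 22, 28, 29

Compute win/loss labels from the base case upward. A position with no move is L. Any other position is W if it can reach an L in one move, else L.
n=0: no move → L
n=1: no move → L
n=2: →0(L), so W
n=3: →1(L), so W
n=4: →1(L), so W
n=5: →0(L), so W
n=6: →1(L), so W
n=7: →5(W), 4(W), 2(W) — all W, so L
n=8: →6(W), 5(W), 3(W) — all W, so L
n=9: →7(L), so W
n=10: →8(L), so W
n=11: →8(L), so W
n=12: →7(L), so W
n=13: →8(L), so W
n=14: →12(W), 11(W), 9(W) — all W, so L
n=15: →13(W), 12(W), 10(W) — all W, so L
n=16: →14(L), so W
n=17: →15(L), so W
n=18: →15(L), so W
n=19: →14(L), so W
n=20: →15(L), so W
n=21: →19(W), 18(W), 16(W) — all W, so L
n=22: →20(W), 19(W), 17(W) — all W, so L
n=23: →21(L), so W
n=24: →22(L), so W
n=25: →22(L), so W
n=26: →21(L), so W
n=27: →22(L), so W
n=28: →26(W), 25(W), 23(W) — all W, so L
n=29: →27(W), 26(W), 24(W) — all W, so L
Reading off the rows marked L gives the requested list; there are 10 such values of n.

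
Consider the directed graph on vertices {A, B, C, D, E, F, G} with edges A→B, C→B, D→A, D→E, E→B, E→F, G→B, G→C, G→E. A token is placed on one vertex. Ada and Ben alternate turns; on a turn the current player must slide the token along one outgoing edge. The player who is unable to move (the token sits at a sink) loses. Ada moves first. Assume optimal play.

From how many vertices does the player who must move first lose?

3

Label each position W (a win for the player to move) or L (a loss). A position with no legal move is L; any other position is W exactly when some move reaches an L, and L when every move reaches a W.
Every edge goes from a vertex to one that appears earlier in the order F, B, E, C, G, A, D, so processing vertices in that order labels each vertex after all of its successors.
F: no outgoing edge → L
B: no outgoing edge → L
E: reaches L-position B → W
C: reaches L-position B → W
G: reaches L-position B → W
A: reaches L-position B → W
D: only reaches A(W), E(W), all W → L
The L vertices are B, D, F; that is 3 in all.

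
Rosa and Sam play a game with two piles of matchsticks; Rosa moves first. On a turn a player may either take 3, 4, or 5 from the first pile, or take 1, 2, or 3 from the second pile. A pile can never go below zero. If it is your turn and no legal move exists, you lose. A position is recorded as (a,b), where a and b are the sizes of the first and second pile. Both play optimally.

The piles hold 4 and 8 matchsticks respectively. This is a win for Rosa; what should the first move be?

Move to (1,8).

Positions with no move are L. A position that does have a move is losing for the player to move precisely when every available move leads to a winning position for the opponent. Fill in the labels:
No move ever increases a pile, so every position that can arise here has a ≤ 4 and b ≤ 8; it is enough to label the cells with 0 ≤ a ≤ 4 and 0 ≤ b ≤ 8.
Every move lowers a or b (never raises either), so fill the grid row by row in increasing a, and left to right within a row: each cell's successors are then already labelled.
      b=0  b=1  b=2  b=3  b=4  b=5  b=6  b=7  b=8
a=0:    L    W    W    W    L    W    W    W    L
a=1:    L    W    W    W    L    W    W    W    L
a=2:    L    W    W    W    L    W    W    W    L
a=3:    W    L    W    W    W    L    W    W    W
a=4:    W    L    W    W    W    L    W    W    W
Cells with no legal move (terminal, hence L): (0,0), (1,0), (2,0).
The remaining L cells, each justified by listing all of its moves:
(0,4): L (options (0,3)(W), (0,2)(W), (0,1)(W) are all W)
(0,8): L (options (0,7)(W), (0,6)(W), (0,5)(W) are all W)
(1,4): L (options (1,3)(W), (1,2)(W), (1,1)(W) are all W)
(1,8): L (options (1,7)(W), (1,6)(W), (1,5)(W) are all W)
(2,4): L (options (2,3)(W), (2,2)(W), (2,1)(W) are all W)
(2,8): L (options (2,7)(W), (2,6)(W), (2,5)(W) are all W)
(3,1): L (options (0,1)(W), (3,0)(W) are all W)
(3,5): L (options (0,5)(W), (3,4)(W), (3,3)(W), (3,2)(W) are all W)
(4,1): L (options (1,1)(W), (0,1)(W), (4,0)(W) are all W)
(4,5): L (options (1,5)(W), (0,5)(W), (4,4)(W), (4,3)(W), (4,2)(W) are all W)
Every other cell has at least one move into one of the L cells above, so it is W.
From (4,8), the L positions reachable in one move are: (1,8), (0,8), (4,5). Any move reaching one of these is winning.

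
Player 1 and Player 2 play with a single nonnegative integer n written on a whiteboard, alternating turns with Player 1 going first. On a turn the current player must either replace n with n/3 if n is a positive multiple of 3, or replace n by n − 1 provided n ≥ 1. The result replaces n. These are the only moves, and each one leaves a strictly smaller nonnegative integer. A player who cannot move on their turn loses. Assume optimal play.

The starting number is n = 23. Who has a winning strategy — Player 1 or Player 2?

Player 1 wins.

Build the W/L table. Terminal = L. A non-terminal position is W if it has a move to some L; otherwise it is L.
n=0: no move → L
n=1: can move to 0, which is L ⇒ W
n=2: the only move is to 1(W), a W ⇒ L
n=3: can move to 2, which is L ⇒ W
n=4: the only move is to 3(W), a W ⇒ L
n=5: can move to 4, which is L ⇒ W
n=6: can move to 2, which is L ⇒ W
n=7: the only move is to 6(W), a W ⇒ L
n=8: can move to 7, which is L ⇒ W
n=9: moves to 3(W), 8(W); every one is W ⇒ L
n=10: can move to 9, which is L ⇒ W
n=11: the only move is to 10(W), a W ⇒ L
n=12: can move to 4, which is L ⇒ W
n=13: the only move is to 12(W), a W ⇒ L
n=14: can move to 13, which is L ⇒ W
n=15: moves to 5(W), 14(W); every one is W ⇒ L
n=16: can move to 15, which is L ⇒ W
n=17: the only move is to 16(W), a W ⇒ L
n=18: can move to 17, which is L ⇒ W
n=19: the only move is to 18(W), a W ⇒ L
n=20: can move to 19, which is L ⇒ W
n=21: can move to 7, which is L ⇒ W
n=22: the only move is to 21(W), a W ⇒ L
n=23: can move to 22, which is L ⇒ W
From 23 Player 1 can move to 22, reaching an L position.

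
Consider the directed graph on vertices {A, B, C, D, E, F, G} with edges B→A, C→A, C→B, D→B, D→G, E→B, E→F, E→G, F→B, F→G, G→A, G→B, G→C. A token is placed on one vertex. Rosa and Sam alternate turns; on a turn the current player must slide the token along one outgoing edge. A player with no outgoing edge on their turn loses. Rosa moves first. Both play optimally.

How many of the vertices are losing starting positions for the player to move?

3

Build the W/L table. Terminal = L. A non-terminal position is W if it has a move to some L; otherwise it is L.
Every edge goes from a vertex to one that appears earlier in the order A, B, C, G, F, D, E, so processing vertices in that order labels each vertex after all of its successors.
A: no outgoing edge → L
B: reaches L-position A → W
C: reaches L-position A → W
G: reaches L-position A → W
F: only reaches G(W), B(W), all W → L
D: only reaches G(W), B(W), all W → L
E: reaches L-position F → W
The L vertices are A, D, F; that is 3 in all.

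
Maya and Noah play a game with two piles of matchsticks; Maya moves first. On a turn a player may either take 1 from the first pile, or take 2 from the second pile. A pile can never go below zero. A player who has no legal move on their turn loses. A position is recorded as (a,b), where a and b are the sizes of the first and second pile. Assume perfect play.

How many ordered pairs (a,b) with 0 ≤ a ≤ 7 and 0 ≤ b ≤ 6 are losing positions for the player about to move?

28

Use the standard recursion: the mover loses at a terminal position; elsewhere, the mover wins exactly when some move hands the opponent an L position.
Every move lowers a or b (never raises either), so fill the grid row by row in increasing a, and left to right within a row: each cell's successors are then already labelled.
      b=0  b=1  b=2  b=3  b=4  b=5  b=6
a=0:    L    L    W    W    L    L    W
a=1:    W    W    L    L    W    W    L
a=2:    L    L    W    W    L    L    W
a=3:    W    W    L    L    W    W    L
a=4:    L    L    W    W    L    L    W
a=5:    W    W    L    L    W    W    L
a=6:    L    L    W    W    L    L    W
a=7:    W    W    L    L    W    W    L
Cells with no legal move (terminal, hence L): (0,0), (0,1).
The remaining L cells, each justified by listing all of its moves:
(0,4): the only move is to (0,2)(W), a W ⇒ L
(0,5): the only move is to (0,3)(W), a W ⇒ L
(1,2): moves to (0,2)(W), (1,0)(W); every one is W ⇒ L
(1,3): moves to (0,3)(W), (1,1)(W); every one is W ⇒ L
(1,6): moves to (0,6)(W), (1,4)(W); every one is W ⇒ L
(2,0): the only move is to (1,0)(W), a W ⇒ L
(2,1): the only move is to (1,1)(W), a W ⇒ L
(2,4): moves to (1,4)(W), (2,2)(W); every one is W ⇒ L
(2,5): moves to (1,5)(W), (2,3)(W); every one is W ⇒ L
(3,2): moves to (2,2)(W), (3,0)(W); every one is W ⇒ L
(3,3): moves to (2,3)(W), (3,1)(W); every one is W ⇒ L
(3,6): moves to (2,6)(W), (3,4)(W); every one is W ⇒ L
(4,0): the only move is to (3,0)(W), a W ⇒ L
(4,1): the only move is to (3,1)(W), a W ⇒ L
(4,4): moves to (3,4)(W), (4,2)(W); every one is W ⇒ L
(4,5): moves to (3,5)(W), (4,3)(W); every one is W ⇒ L
(5,2): moves to (4,2)(W), (5,0)(W); every one is W ⇒ L
(5,3): moves to (4,3)(W), (5,1)(W); every one is W ⇒ L
(5,6): moves to (4,6)(W), (5,4)(W); every one is W ⇒ L
(6,0): the only move is to (5,0)(W), a W ⇒ L
(6,1): the only move is to (5,1)(W), a W ⇒ L
(6,4): moves to (5,4)(W), (6,2)(W); every one is W ⇒ L
(6,5): moves to (5,5)(W), (6,3)(W); every one is W ⇒ L
(7,2): moves to (6,2)(W), (7,0)(W); every one is W ⇒ L
(7,3): moves to (6,3)(W), (7,1)(W); every one is W ⇒ L
(7,6): moves to (6,6)(W), (7,4)(W); every one is W ⇒ L
Every other cell has at least one move into one of the L cells above, so it is W.
L cells per row: a=0: 4, a=1: 3, a=2: 4, a=3: 3, a=4: 4, a=5: 3, a=6: 4, a=7: 3; total 28.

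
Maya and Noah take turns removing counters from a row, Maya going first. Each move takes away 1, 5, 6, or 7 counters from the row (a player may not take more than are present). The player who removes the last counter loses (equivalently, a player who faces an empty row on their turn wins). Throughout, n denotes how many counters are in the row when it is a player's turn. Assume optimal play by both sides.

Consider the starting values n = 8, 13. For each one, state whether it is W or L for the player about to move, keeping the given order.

8: W, 13: L

Compute win/loss labels from the base case upward. A position with no move is W. Any other position is W if it can reach an L in one move, else L.
n=0: no move; the opponent has just taken the last counter and therefore loses → W
n=1: L (sole option 0(W) is W)
n=2: W (go to 1, an L position)
n=3: L (sole option 2(W) is W)
n=4: W (go to 3, an L position)
n=5: L (options 4(W), 0(W) are all W)
n=6: W (go to 5, an L position)
n=7: W (go to 1, an L position)
n=8: W (go to 3, an L position)
n=9: W (go to 3, an L position)
n=10: W (go to 5, an L position)
n=11: W (go to 5, an L position)
n=12: W (go to 5, an L position)
n=13: L (options 12(W), 8(W), 7(W), 6(W) are all W)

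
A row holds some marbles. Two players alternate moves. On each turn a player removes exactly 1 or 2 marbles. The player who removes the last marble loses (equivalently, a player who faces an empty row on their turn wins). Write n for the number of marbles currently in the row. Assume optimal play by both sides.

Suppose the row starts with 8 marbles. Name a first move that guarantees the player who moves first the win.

Positions with no move are W. A position that does have a move is losing for the player to move precisely when every available move leads to a winning position for the opponent. Fill in the labels:
n=0: no move; the opponent has just taken the last marble and therefore loses → W
n=1: only reaches 0(W), which is W → L
n=2: reaches L-position 1 → W
n=3: reaches L-position 1 → W
n=4: only reaches 3(W), 2(W), all W → L
n=5: reaches L-position 4 → W
n=6: reaches L-position 4 → W
n=7: only reaches 6(W), 5(W), all W → L
n=8: reaches L-position 7 → W
From 8, the L positions reachable in one move are: 7.

Remove 1, leaving 7.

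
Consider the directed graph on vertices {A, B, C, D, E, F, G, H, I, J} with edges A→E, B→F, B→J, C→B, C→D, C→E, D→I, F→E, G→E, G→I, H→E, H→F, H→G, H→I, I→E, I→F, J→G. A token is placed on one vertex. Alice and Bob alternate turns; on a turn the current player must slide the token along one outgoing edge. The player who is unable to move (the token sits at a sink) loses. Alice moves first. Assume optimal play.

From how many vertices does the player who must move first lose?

Label each position W (a win for the player to move) or L (a loss). A position with no legal move is L; any other position is W exactly when some move reaches an L, and L when every move reaches a W.
Every edge goes from a vertex to one that appears earlier in the order E, F, I, G, H, J, D, A, B, C, so processing vertices in that order labels each vertex after all of its successors.
E: no outgoing edge → L
F: →E(L), so W
I: →E(L), so W
G: →E(L), so W
H: →E(L), so W
J: →G(W) only, which is W, so L
D: →I(W) only, which is W, so L
A: →E(L), so W
B: →J(L), so W
C: →D(L), so W
The L vertices are D, E, J; that is 3 in all.

3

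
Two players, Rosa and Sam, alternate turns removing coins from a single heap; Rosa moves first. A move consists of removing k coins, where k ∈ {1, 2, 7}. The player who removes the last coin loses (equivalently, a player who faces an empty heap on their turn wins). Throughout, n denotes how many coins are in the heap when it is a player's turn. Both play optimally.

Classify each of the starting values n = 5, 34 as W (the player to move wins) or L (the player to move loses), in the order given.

5: W, 34: L

Classify positions by backward induction: terminal positions (no move available) are W. From any other position, the mover wins iff some move reaches an L.
n=0: no move; the opponent has just taken the last coin and therefore loses → W
n=1: →0(W) only, which is W, so L
n=2: →1(L), so W
n=3: →1(L), so W
n=4: →3(W), 2(W) — all W, so L
n=5: →4(L), so W
n=6: →4(L), so W
n=7: →6(W), 5(W), 0(W) — all W, so L
n=8: →7(L), so W
n=9: →7(L), so W
n=10: →9(W), 8(W), 3(W) — all W, so L
n=11: →10(L), so W
n=12: →10(L), so W
n=13: →12(W), 11(W), 6(W) — all W, so L
n=14: →13(L), so W
n=15: →13(L), so W
n=16: →15(W), 14(W), 9(W) — all W, so L
n=17: →16(L), so W
n=18: →16(L), so W
n=19: →18(W), 17(W), 12(W) — all W, so L
n=20: →19(L), so W
n=21: →19(L), so W
n=22: →21(W), 20(W), 15(W) — all W, so L
n=23: →22(L), so W
n=24: →22(L), so W
n=25: →24(W), 23(W), 18(W) — all W, so L
n=26: →25(L), so W
n=27: →25(L), so W
n=28: →27(W), 26(W), 21(W) — all W, so L
n=29: →28(L), so W
n=30: →28(L), so W
n=31: →30(W), 29(W), 24(W) — all W, so L
n=32: →31(L), so W
n=33: →31(L), so W
n=34: →33(W), 32(W), 27(W) — all W, so L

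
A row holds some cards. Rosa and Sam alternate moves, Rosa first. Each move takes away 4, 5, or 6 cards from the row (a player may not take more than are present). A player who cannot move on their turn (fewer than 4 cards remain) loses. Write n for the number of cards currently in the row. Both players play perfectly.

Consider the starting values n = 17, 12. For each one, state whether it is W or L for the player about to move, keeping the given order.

17: W, 12: L

Positions with no move are L. A position that does have a move is losing for the player to move precisely when every available move leads to a winning position for the opponent. Fill in the labels:
n=0: no move → L
n=1: no move → L
n=2: no move → L
n=3: no move → L
n=4: can move to 0, which is L ⇒ W
n=5: can move to 1, which is L ⇒ W
n=6: can move to 2, which is L ⇒ W
n=7: can move to 3, which is L ⇒ W
n=8: can move to 3, which is L ⇒ W
n=9: can move to 3, which is L ⇒ W
n=10: moves to 6(W), 5(W), 4(W); every one is W ⇒ L
n=11: moves to 7(W), 6(W), 5(W); every one is W ⇒ L
n=12: moves to 8(W), 7(W), 6(W); every one is W ⇒ L
n=13: moves to 9(W), 8(W), 7(W); every one is W ⇒ L
n=14: can move to 10, which is L ⇒ W
n=15: can move to 11, which is L ⇒ W
n=16: can move to 12, which is L ⇒ W
n=17: can move to 13, which is L ⇒ W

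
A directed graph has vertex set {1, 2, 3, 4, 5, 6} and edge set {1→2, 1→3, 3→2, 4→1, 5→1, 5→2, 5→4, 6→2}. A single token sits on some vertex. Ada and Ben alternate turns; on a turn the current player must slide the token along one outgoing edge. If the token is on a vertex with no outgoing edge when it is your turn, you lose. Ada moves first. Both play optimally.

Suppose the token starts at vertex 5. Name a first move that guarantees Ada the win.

Label each position W (a win for the player to move) or L (a loss). A position with no legal move is L; any other position is W exactly when some move reaches an L, and L when every move reaches a W.
Every edge goes from a vertex to one that appears earlier in the order 2, 3, 1, 4, 5, 6, so processing vertices in that order labels each vertex after all of its successors.
2: no outgoing edge → L
3: reaches L-position 2 → W
1: reaches L-position 2 → W
4: only reaches 1(W), which is W → L
5: reaches L-position 4 → W
6: reaches L-position 2 → W
From 5, the L positions reachable in one move are: 4, 2. Any move reaching one of these is winning.

Move to 4.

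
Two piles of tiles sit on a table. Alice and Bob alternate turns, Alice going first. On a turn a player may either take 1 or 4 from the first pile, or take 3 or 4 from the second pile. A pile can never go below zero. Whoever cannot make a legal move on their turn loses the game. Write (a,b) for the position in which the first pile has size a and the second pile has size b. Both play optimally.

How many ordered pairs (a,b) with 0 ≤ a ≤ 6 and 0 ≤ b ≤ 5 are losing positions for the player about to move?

18

Compute win/loss labels from the base case upward. A position with no move is L. Any other position is W if it can reach an L in one move, else L.
Every move lowers a or b (never raises either), so fill the grid row by row in increasing a, and left to right within a row: each cell's successors are then already labelled.
      b=0  b=1  b=2  b=3  b=4  b=5
a=0:    L    L    L    W    W    W
a=1:    W    W    W    L    L    L
a=2:    L    L    L    W    W    W
a=3:    W    W    W    L    L    L
a=4:    W    W    W    W    W    W
a=5:    L    L    L    W    W    W
a=6:    W    W    W    L    L    L
Cells with no legal move (terminal, hence L): (0,0), (0,1), (0,2).
The remaining L cells, each justified by listing all of its moves:
(1,3): moves to (0,3)(W), (1,0)(W); every one is W ⇒ L
(1,4): moves to (0,4)(W), (1,1)(W), (1,0)(W); every one is W ⇒ L
(1,5): moves to (0,5)(W), (1,2)(W), (1,1)(W); every one is W ⇒ L
(2,0): the only move is to (1,0)(W), a W ⇒ L
(2,1): the only move is to (1,1)(W), a W ⇒ L
(2,2): the only move is to (1,2)(W), a W ⇒ L
(3,3): moves to (2,3)(W), (3,0)(W); every one is W ⇒ L
(3,4): moves to (2,4)(W), (3,1)(W), (3,0)(W); every one is W ⇒ L
(3,5): moves to (2,5)(W), (3,2)(W), (3,1)(W); every one is W ⇒ L
(5,0): moves to (4,0)(W), (1,0)(W); every one is W ⇒ L
(5,1): moves to (4,1)(W), (1,1)(W); every one is W ⇒ L
(5,2): moves to (4,2)(W), (1,2)(W); every one is W ⇒ L
(6,3): moves to (5,3)(W), (2,3)(W), (6,0)(W); every one is W ⇒ L
(6,4): moves to (5,4)(W), (2,4)(W), (6,1)(W), (6,0)(W); every one is W ⇒ L
(6,5): moves to (5,5)(W), (2,5)(W), (6,2)(W), (6,1)(W); every one is W ⇒ L
Every other cell has at least one move into one of the L cells above, so it is W.
L cells per row: a=0: 3, a=1: 3, a=2: 3, a=3: 3, a=4: 0, a=5: 3, a=6: 3; total 18.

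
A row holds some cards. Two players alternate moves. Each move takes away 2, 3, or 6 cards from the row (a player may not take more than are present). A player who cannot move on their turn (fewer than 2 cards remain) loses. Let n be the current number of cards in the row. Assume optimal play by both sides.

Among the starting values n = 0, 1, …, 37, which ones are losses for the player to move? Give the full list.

Label each position W (a win for the player to move) or L (a loss). A position with no legal move is L; any other position is W exactly when some move reaches an L, and L when every move reaches a W.
n=0: no move → L
n=1: no move → L
n=2: can move to 0, which is L ⇒ W
n=3: can move to 1, which is L ⇒ W
n=4: can move to 1, which is L ⇒ W
n=5: moves to 3(W), 2(W); every one is W ⇒ L
n=6: can move to 0, which is L ⇒ W
n=7: can move to 5, which is L ⇒ W
n=8: can move to 5, which is L ⇒ W
n=9: moves to 7(W), 6(W), 3(W); every one is W ⇒ L
n=10: moves to 8(W), 7(W), 4(W); every one is W ⇒ L
n=11: can move to 9, which is L ⇒ W
n=12: can move to 10, which is L ⇒ W
n=13: can move to 10, which is L ⇒ W
n=14: moves to 12(W), 11(W), 8(W); every one is W ⇒ L
n=15: can move to 9, which is L ⇒ W
n=16: can move to 14, which is L ⇒ W
n=17: can move to 14, which is L ⇒ W
n=18: moves to 16(W), 15(W), 12(W); every one is W ⇒ L
n=19: moves to 17(W), 16(W), 13(W); every one is W ⇒ L
n=20: can move to 18, which is L ⇒ W
n=21: can move to 19, which is L ⇒ W
n=22: can move to 19, which is L ⇒ W
n=23: moves to 21(W), 20(W), 17(W); every one is W ⇒ L
n=24: can move to 18, which is L ⇒ W
n=25: can move to 23, which is L ⇒ W
n=26: can move to 23, which is L ⇒ W
n=27: moves to 25(W), 24(W), 21(W); every one is W ⇒ L
n=28: moves to 26(W), 25(W), 22(W); every one is W ⇒ L
n=29: can move to 27, which is L ⇒ W
n=30: can move to 28, which is L ⇒ W
n=31: can move to 28, which is L ⇒ W
n=32: moves to 30(W), 29(W), 26(W); every one is W ⇒ L
n=33: can move to 27, which is L ⇒ W
n=34: can move to 32, which is L ⇒ W
n=35: can move to 32, which is L ⇒ W
n=36: moves to 34(W), 33(W), 30(W); every one is W ⇒ L
n=37: moves to 35(W), 34(W), 31(W); every one is W ⇒ L
Reading off the rows marked L gives the requested list; there are 14 such values of n.

0, 1, 5, 9, 10, 14, 18, 19, 23, 27, 28, 32, 36, 37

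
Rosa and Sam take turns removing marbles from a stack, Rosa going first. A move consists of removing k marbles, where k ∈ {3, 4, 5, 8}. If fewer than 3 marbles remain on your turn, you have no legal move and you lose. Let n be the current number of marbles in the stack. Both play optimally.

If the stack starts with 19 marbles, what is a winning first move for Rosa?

Work bottom-up. With no move the player to move loses. Otherwise the position is W if at least one move leads to an L position for the opponent, and L if every move leads to a W.
n=0: no move → L
n=1: no move → L
n=2: no move → L
n=3: W (go to 0, an L position)
n=4: W (go to 1, an L position)
n=5: W (go to 2, an L position)
n=6: W (go to 2, an L position)
n=7: W (go to 2, an L position)
n=8: W (go to 0, an L position)
n=9: W (go to 1, an L position)
n=10: W (go to 2, an L position)
n=11: L (options 8(W), 7(W), 6(W), 3(W) are all W)
n=12: L (options 9(W), 8(W), 7(W), 4(W) are all W)
n=13: L (options 10(W), 9(W), 8(W), 5(W) are all W)
n=14: W (go to 11, an L position)
n=15: W (go to 12, an L position)
n=16: W (go to 13, an L position)
n=17: W (go to 13, an L position)
n=18: W (go to 13, an L position)
n=19: W (go to 11, an L position)
From 19, the L positions reachable in one move are: 11.

Remove 8, leaving 11.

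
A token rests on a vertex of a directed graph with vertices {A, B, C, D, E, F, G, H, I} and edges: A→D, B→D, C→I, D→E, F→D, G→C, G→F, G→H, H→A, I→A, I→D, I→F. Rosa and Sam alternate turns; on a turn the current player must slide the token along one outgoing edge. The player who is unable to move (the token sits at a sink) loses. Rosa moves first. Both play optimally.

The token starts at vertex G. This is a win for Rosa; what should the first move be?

Work bottom-up. With no move the player to move loses. Otherwise the position is W if at least one move leads to an L position for the opponent, and L if every move leads to a W.
Every edge goes from a vertex to one that appears earlier in the order E, D, F, A, I, B, C, H, G, so processing vertices in that order labels each vertex after all of its successors.
E: no outgoing edge → L
D: W (go to E, an L position)
F: L (sole option D(W) is W)
A: L (sole option D(W) is W)
I: W (go to A, an L position)
B: L (sole option D(W) is W)
C: L (sole option I(W) is W)
H: W (go to A, an L position)
G: W (go to C, an L position)
From G, the L positions reachable in one move are: C, F. Any move reaching one of these is winning.

Move to C.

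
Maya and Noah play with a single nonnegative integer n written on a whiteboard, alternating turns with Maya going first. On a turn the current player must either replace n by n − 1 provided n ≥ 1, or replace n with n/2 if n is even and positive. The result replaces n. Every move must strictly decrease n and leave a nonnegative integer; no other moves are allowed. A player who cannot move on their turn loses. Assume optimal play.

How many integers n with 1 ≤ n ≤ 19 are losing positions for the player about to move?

Compute win/loss labels from the base case upward. A position with no move is L. Any other position is W if it can reach an L in one move, else L.
n=0: no move → L
n=1: can move to 0, which is L ⇒ W
n=2: the only move is to 1(W), a W ⇒ L
n=3: can move to 2, which is L ⇒ W
n=4: can move to 2, which is L ⇒ W
n=5: the only move is to 4(W), a W ⇒ L
n=6: can move to 5, which is L ⇒ W
n=7: the only move is to 6(W), a W ⇒ L
n=8: can move to 7, which is L ⇒ W
n=9: the only move is to 8(W), a W ⇒ L
n=10: can move to 5, which is L ⇒ W
n=11: the only move is to 10(W), a W ⇒ L
n=12: can move to 11, which is L ⇒ W
n=13: the only move is to 12(W), a W ⇒ L
n=14: can move to 7, which is L ⇒ W
n=15: the only move is to 14(W), a W ⇒ L
n=16: can move to 15, which is L ⇒ W
n=17: the only move is to 16(W), a W ⇒ L
n=18: can move to 9, which is L ⇒ W
n=19: the only move is to 18(W), a W ⇒ L
L entries with 1 ≤ n ≤ 19 (n=0 is outside the asked range and is not counted): n = 2, 5, 7, 9, 11, 13, 15, 17, 19; that makes 9.

9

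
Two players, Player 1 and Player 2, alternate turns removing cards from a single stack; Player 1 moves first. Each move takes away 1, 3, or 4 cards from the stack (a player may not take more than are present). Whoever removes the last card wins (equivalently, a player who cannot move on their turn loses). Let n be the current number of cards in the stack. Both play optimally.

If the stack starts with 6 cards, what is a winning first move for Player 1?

Label each position W (a win for the player to move) or L (a loss). A position with no legal move is L; any other position is W exactly when some move reaches an L, and L when every move reaches a W.
n=0: no move → L
n=1: W (go to 0, an L position)
n=2: L (sole option 1(W) is W)
n=3: W (go to 2, an L position)
n=4: W (go to 0, an L position)
n=5: W (go to 2, an L position)
n=6: W (go to 2, an L position)
From 6, the L positions reachable in one move are: 2.

Remove 4, leaving 2.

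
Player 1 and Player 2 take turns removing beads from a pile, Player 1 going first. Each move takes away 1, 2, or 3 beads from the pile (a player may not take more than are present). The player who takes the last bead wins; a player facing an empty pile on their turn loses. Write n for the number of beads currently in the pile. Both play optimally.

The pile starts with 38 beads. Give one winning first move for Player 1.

Remove 2, leaving 36.

Work bottom-up. With no move the player to move loses. Otherwise the position is W if at least one move leads to an L position for the opponent, and L if every move leads to a W.
n=0: no move → L
n=1: W (go to 0, an L position)
n=2: W (go to 0, an L position)
n=3: W (go to 0, an L position)
n=4: L (options 3(W), 2(W), 1(W) are all W)
n=5: W (go to 4, an L position)
n=6: W (go to 4, an L position)
n=7: W (go to 4, an L position)
n=8: L (options 7(W), 6(W), 5(W) are all W)
n=9: W (go to 8, an L position)
n=10: W (go to 8, an L position)
n=11: W (go to 8, an L position)
n=12: L (options 11(W), 10(W), 9(W) are all W)
n=13: W (go to 12, an L position)
n=14: W (go to 12, an L position)
n=15: W (go to 12, an L position)
n=16: L (options 15(W), 14(W), 13(W) are all W)
n=17: W (go to 16, an L position)
n=18: W (go to 16, an L position)
n=19: W (go to 16, an L position)
n=20: L (options 19(W), 18(W), 17(W) are all W)
n=21: W (go to 20, an L position)
n=22: W (go to 20, an L position)
n=23: W (go to 20, an L position)
n=24: L (options 23(W), 22(W), 21(W) are all W)
n=25: W (go to 24, an L position)
n=26: W (go to 24, an L position)
n=27: W (go to 24, an L position)
n=28: L (options 27(W), 26(W), 25(W) are all W)
n=29: W (go to 28, an L position)
n=30: W (go to 28, an L position)
n=31: W (go to 28, an L position)
n=32: L (options 31(W), 30(W), 29(W) are all W)
n=33: W (go to 32, an L position)
n=34: W (go to 32, an L position)
n=35: W (go to 32, an L position)
n=36: L (options 35(W), 34(W), 33(W) are all W)
n=37: W (go to 36, an L position)
n=38: W (go to 36, an L position)
From 38, the L positions reachable in one move are: 36.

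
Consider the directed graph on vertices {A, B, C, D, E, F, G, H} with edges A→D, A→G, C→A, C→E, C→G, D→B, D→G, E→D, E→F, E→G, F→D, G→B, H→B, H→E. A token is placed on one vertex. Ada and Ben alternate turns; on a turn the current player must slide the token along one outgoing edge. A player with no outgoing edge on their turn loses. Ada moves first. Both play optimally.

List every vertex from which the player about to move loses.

Compute win/loss labels from the base case upward. A position with no move is L. Any other position is W if it can reach an L in one move, else L.
Every edge goes from a vertex to one that appears earlier in the order B, G, D, F, E, A, C, H, so processing vertices in that order labels each vertex after all of its successors.
B: no outgoing edge → L
G: →B(L), so W
D: →B(L), so W
F: →D(W) only, which is W, so L
E: →F(L), so W
A: →D(W), G(W) — all W, so L
C: →A(L), so W
H: →B(L), so W
Reading off the rows marked L gives the requested list; there are 3 such vertices.

A, B, F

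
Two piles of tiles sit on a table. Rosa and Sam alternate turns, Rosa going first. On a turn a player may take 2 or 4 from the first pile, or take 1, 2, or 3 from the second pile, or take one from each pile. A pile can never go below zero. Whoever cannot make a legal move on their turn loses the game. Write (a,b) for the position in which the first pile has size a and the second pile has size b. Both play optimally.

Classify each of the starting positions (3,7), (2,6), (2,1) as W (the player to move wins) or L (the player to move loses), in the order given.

Classify positions by backward induction: terminal positions (no move available) are L. From any other position, the mover wins iff some move reaches an L.
No move ever increases a pile, so every position that can arise here has a ≤ 3 and b ≤ 7; it is enough to label the cells with 0 ≤ a ≤ 3 and 0 ≤ b ≤ 7.
Every move lowers a or b (never raises either), so fill the grid row by row in increasing a, and left to right within a row: each cell's successors are then already labelled.
      b=0  b=1  b=2  b=3  b=4  b=5  b=6  b=7
a=0:    L    W    W    W    L    W    W    W
a=1:    L    W    W    W    L    W    W    W
a=2:    W    W    L    W    W    W    L    W
a=3:    W    L    W    W    W    L    W    W
Cells with no legal move (terminal, hence L): (0,0), (1,0).
The remaining L cells, each justified by listing all of its moves:
(0,4): →(0,3)(W), (0,2)(W), (0,1)(W) — all W, so L
(1,4): →(1,3)(W), (1,2)(W), (1,1)(W), (0,3)(W) — all W, so L
(2,2): →(0,2)(W), (2,1)(W), (2,0)(W), (1,1)(W) — all W, so L
(2,6): →(0,6)(W), (2,5)(W), (2,4)(W), (2,3)(W), (1,5)(W) — all W, so L
(3,1): →(1,1)(W), (3,0)(W), (2,0)(W) — all W, so L
(3,5): →(1,5)(W), (3,4)(W), (3,3)(W), (3,2)(W), (2,4)(W) — all W, so L
Every other cell has at least one move into one of the L cells above, so it is W.
(3,7): the move to (3,5) reaches an L cell, so W
(2,6): one of the L cells justified above, so L
(2,1): the move to (1,0) reaches an L cell, so W

(3,7): W, (2,6): L, (2,1): W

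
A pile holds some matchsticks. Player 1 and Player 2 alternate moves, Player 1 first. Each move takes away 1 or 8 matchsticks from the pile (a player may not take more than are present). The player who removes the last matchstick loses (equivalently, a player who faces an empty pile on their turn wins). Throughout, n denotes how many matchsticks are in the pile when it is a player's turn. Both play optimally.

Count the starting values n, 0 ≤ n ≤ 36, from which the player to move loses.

16

Compute win/loss labels from the base case upward. A position with no move is W. Any other position is W if it can reach an L in one move, else L.
n=0: no move; the opponent has just taken the last matchstick and therefore loses → W
n=1: →0(W) only, which is W, so L
n=2: →1(L), so W
n=3: →2(W) only, which is W, so L
n=4: →3(L), so W
n=5: →4(W) only, which is W, so L
n=6: →5(L), so W
n=7: →6(W) only, which is W, so L
n=8: →7(L), so W
n=9: →1(L), so W
n=10: →9(W), 2(W) — all W, so L
n=11: →10(L), so W
n=12: →11(W), 4(W) — all W, so L
n=13: →12(L), so W
n=14: →13(W), 6(W) — all W, so L
n=15: →14(L), so W
n=16: →15(W), 8(W) — all W, so L
n=17: →16(L), so W
n=18: →10(L), so W
n=19: →18(W), 11(W) — all W, so L
n=20: →19(L), so W
n=21: →20(W), 13(W) — all W, so L
n=22: →21(L), so W
n=23: →22(W), 15(W) — all W, so L
n=24: →23(L), so W
n=25: →24(W), 17(W) — all W, so L
n=26: →25(L), so W
n=27: →19(L), so W
n=28: →27(W), 20(W) — all W, so L
n=29: →28(L), so W
n=30: →29(W), 22(W) — all W, so L
n=31: →30(L), so W
n=32: →31(W), 24(W) — all W, so L
n=33: →32(L), so W
n=34: →33(W), 26(W) — all W, so L
n=35: →34(L), so W
n=36: →28(L), so W
L entries with 0 ≤ n ≤ 36: n = 1, 3, 5, 7, 10, 12, 14, 16, 19, 21, 23, 25, 28, 30, 32, 34; that makes 16.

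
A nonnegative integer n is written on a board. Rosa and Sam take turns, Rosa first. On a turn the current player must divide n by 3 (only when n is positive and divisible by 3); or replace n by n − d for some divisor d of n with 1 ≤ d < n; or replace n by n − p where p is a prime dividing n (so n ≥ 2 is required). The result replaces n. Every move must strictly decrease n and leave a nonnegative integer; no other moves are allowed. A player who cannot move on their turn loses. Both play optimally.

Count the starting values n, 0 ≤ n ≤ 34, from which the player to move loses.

Build the W/L table. Terminal = L. A non-terminal position is W if it has a move to some L; otherwise it is L.
n=0: no move → L
n=1: no move → L
n=2: W (go to 0, an L position)
n=3: W (go to 0, an L position)
n=4: L (options 2(W), 3(W) are all W)
n=5: W (go to 0, an L position)
n=6: W (go to 4, an L position)
n=7: W (go to 0, an L position)
n=8: W (go to 4, an L position)
n=9: L (options 3(W), 6(W), 8(W) are all W)
n=10: W (go to 9, an L position)
n=11: W (go to 0, an L position)
n=12: W (go to 4, an L position)
n=13: W (go to 0, an L position)
n=14: L (options 7(W), 12(W), 13(W) are all W)
n=15: W (go to 14, an L position)
n=16: W (go to 14, an L position)
n=17: W (go to 0, an L position)
n=18: W (go to 9, an L position)
n=19: W (go to 0, an L position)
n=20: L (options 10(W), 15(W), 16(W), 18(W), 19(W) are all W)
n=21: W (go to 14, an L position)
n=22: W (go to 20, an L position)
n=23: W (go to 0, an L position)
n=24: W (go to 20, an L position)
n=25: W (go to 20, an L position)
n=26: L (options 13(W), 24(W), 25(W) are all W)
n=27: W (go to 9, an L position)
n=28: W (go to 14, an L position)
n=29: W (go to 0, an L position)
n=30: W (go to 20, an L position)
n=31: W (go to 0, an L position)
n=32: L (options 16(W), 24(W), 28(W), 30(W), 31(W) are all W)
n=33: W (go to 32, an L position)
n=34: W (go to 32, an L position)
L entries with 0 ≤ n ≤ 34: n = 0, 1, 4, 9, 14, 20, 26, 32; that makes 8.

8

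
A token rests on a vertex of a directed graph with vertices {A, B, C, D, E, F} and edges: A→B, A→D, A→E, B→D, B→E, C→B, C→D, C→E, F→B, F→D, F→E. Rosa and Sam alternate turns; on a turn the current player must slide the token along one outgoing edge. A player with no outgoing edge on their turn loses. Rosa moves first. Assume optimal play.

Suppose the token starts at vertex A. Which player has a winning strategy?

Work bottom-up. With no move the player to move loses. Otherwise the position is W if at least one move leads to an L position for the opponent, and L if every move leads to a W.
Every edge goes from a vertex to one that appears earlier in the order D, E, B, F, A, C, so processing vertices in that order labels each vertex after all of its successors.
D: no outgoing edge → L
E: no outgoing edge → L
B: can move to E, which is L ⇒ W
F: can move to E, which is L ⇒ W
A: can move to E, which is L ⇒ W
C: can move to E, which is L ⇒ W
From A Rosa can move to E, reaching an L position.

Rosa wins.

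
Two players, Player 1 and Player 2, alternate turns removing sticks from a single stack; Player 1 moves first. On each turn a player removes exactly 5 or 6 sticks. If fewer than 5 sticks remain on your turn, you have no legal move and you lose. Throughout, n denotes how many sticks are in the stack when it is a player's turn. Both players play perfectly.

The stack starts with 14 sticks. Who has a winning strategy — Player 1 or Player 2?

Player 2 wins.

Classify positions by backward induction: terminal positions (no move available) are L. From any other position, the mover wins iff some move reaches an L.
n=0: no move → L
n=1: no move → L
n=2: no move → L
n=3: no move → L
n=4: no move → L
n=5: can move to 0, which is L ⇒ W
n=6: can move to 1, which is L ⇒ W
n=7: can move to 2, which is L ⇒ W
n=8: can move to 3, which is L ⇒ W
n=9: can move to 4, which is L ⇒ W
n=10: can move to 4, which is L ⇒ W
n=11: moves to 6(W), 5(W); every one is W ⇒ L
n=12: moves to 7(W), 6(W); every one is W ⇒ L
n=13: moves to 8(W), 7(W); every one is W ⇒ L
n=14: moves to 9(W), 8(W); every one is W ⇒ L
The starting position 14 is L: whatever Player 1 does, the opponent receives a W position.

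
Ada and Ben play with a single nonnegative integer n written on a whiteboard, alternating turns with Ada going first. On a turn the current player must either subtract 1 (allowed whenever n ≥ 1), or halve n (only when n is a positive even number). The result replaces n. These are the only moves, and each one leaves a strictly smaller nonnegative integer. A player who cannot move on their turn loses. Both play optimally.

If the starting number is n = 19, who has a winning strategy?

Work bottom-up. With no move the player to move loses. Otherwise the position is W if at least one move leads to an L position for the opponent, and L if every move leads to a W.
n=0: no move → L
n=1: →0(L), so W
n=2: →1(W) only, which is W, so L
n=3: →2(L), so W
n=4: →2(L), so W
n=5: →4(W) only, which is W, so L
n=6: →5(L), so W
n=7: →6(W) only, which is W, so L
n=8: →7(L), so W
n=9: →8(W) only, which is W, so L
n=10: →5(L), so W
n=11: →10(W) only, which is W, so L
n=12: →11(L), so W
n=13: →12(W) only, which is W, so L
n=14: →7(L), so W
n=15: →14(W) only, which is W, so L
n=16: →15(L), so W
n=17: →16(W) only, which is W, so L
n=18: →9(L), so W
n=19: →18(W) only, which is W, so L
Every move from 19 reaches a W position, so the mover loses.

Ben wins.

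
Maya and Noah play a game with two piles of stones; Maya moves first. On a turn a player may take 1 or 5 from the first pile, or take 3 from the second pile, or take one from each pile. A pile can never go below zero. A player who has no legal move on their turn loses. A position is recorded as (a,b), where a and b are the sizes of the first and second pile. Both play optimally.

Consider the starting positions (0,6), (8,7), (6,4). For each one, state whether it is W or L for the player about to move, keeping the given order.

Build the W/L table. Terminal = L. A non-terminal position is W if it has a move to some L; otherwise it is L.
No move ever increases a pile, so every position that can arise here has a ≤ 8 and b ≤ 7; it is enough to label the cells with 0 ≤ a ≤ 8 and 0 ≤ b ≤ 7.
Every move lowers a or b (never raises either), so fill the grid row by row in increasing a, and left to right within a row: each cell's successors are then already labelled.
      b=0  b=1  b=2  b=3  b=4  b=5  b=6  b=7
a=0:    L    L    L    W    W    W    L    L
a=1:    W    W    W    W    L    L    W    W
a=2:    L    L    L    W    W    W    W    L
a=3:    W    W    W    W    L    L    L    W
a=4:    L    L    L    W    W    W    W    W
a=5:    W    W    W    W    L    L    W    W
a=6:    L    L    L    W    W    W    W    L
a=7:    W    W    W    W    L    L    L    W
a=8:    L    L    L    W    W    W    W    W
Cells with no legal move (terminal, hence L): (0,0), (0,1), (0,2).
The remaining L cells, each justified by listing all of its moves:
(0,6): only reaches (0,3)(W), which is W → L
(0,7): only reaches (0,4)(W), which is W → L
(1,4): only reaches (0,4)(W), (1,1)(W), (0,3)(W), all W → L
(1,5): only reaches (0,5)(W), (1,2)(W), (0,4)(W), all W → L
(2,0): only reaches (1,0)(W), which is W → L
(2,1): only reaches (1,1)(W), (1,0)(W), all W → L
(2,2): only reaches (1,2)(W), (1,1)(W), all W → L
(2,7): only reaches (1,7)(W), (2,4)(W), (1,6)(W), all W → L
(3,4): only reaches (2,4)(W), (3,1)(W), (2,3)(W), all W → L
(3,5): only reaches (2,5)(W), (3,2)(W), (2,4)(W), all W → L
(3,6): only reaches (2,6)(W), (3,3)(W), (2,5)(W), all W → L
(4,0): only reaches (3,0)(W), which is W → L
(4,1): only reaches (3,1)(W), (3,0)(W), all W → L
(4,2): only reaches (3,2)(W), (3,1)(W), all W → L
(5,4): only reaches (4,4)(W), (0,4)(W), (5,1)(W), (4,3)(W), all W → L
(5,5): only reaches (4,5)(W), (0,5)(W), (5,2)(W), (4,4)(W), all W → L
(6,0): only reaches (5,0)(W), (1,0)(W), all W → L
(6,1): only reaches (5,1)(W), (1,1)(W), (5,0)(W), all W → L
(6,2): only reaches (5,2)(W), (1,2)(W), (5,1)(W), all W → L
(6,7): only reaches (5,7)(W), (1,7)(W), (6,4)(W), (5,6)(W), all W → L
(7,4): only reaches (6,4)(W), (2,4)(W), (7,1)(W), (6,3)(W), all W → L
(7,5): only reaches (6,5)(W), (2,5)(W), (7,2)(W), (6,4)(W), all W → L
(7,6): only reaches (6,6)(W), (2,6)(W), (7,3)(W), (6,5)(W), all W → L
(8,0): only reaches (7,0)(W), (3,0)(W), all W → L
(8,1): only reaches (7,1)(W), (3,1)(W), (7,0)(W), all W → L
(8,2): only reaches (7,2)(W), (3,2)(W), (7,1)(W), all W → L
Every other cell has at least one move into one of the L cells above, so it is W.
(0,6): one of the L cells justified above, so L
(8,7): the move to (7,6) reaches an L cell, so W
(6,4): the move to (5,4) reaches an L cell, so W

(0,6): L, (8,7): W, (6,4): W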